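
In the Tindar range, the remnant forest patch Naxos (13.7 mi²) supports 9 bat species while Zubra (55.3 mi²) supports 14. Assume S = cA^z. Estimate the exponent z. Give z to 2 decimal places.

Taking logs: ln S = ln c + z ln A, so z = (ln S₂ − ln S₁)/(ln A₂ − ln A₁).
z = ln(14/9) / ln(55.3/13.7) = ln(1.556) / ln(4.036) = 0.4418 / 1.3954 = 0.3166

0.32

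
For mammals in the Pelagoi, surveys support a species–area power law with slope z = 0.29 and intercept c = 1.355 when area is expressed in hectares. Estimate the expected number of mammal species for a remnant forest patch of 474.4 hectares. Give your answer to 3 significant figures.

8.09

S = 1.355 × 474.4^0.29 = 1.355 × 5.971 ≈ 8.091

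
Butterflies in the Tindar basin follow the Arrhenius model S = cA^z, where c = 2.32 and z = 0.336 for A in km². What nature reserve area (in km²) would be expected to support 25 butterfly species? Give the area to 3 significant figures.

1180 km²

25 = 2.32 × A^0.336  ⇒  A^0.336 = 25/2.32 = 10.78
ln A = ln(10.78) / 0.336 = 2.3773 / 0.336 = 7.0753
A = e^7.0753 ≈ 1182 km²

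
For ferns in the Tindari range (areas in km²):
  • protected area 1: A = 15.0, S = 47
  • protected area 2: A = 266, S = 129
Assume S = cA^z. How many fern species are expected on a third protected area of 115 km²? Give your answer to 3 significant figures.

96.1

z = ln(129/47) / ln(266/15) = 1.0097 / 2.8754 = 0.3511
c = 47 / 15^0.3511 = 47 / 2.588 = 18.16
S₃ = 18.16 × 115^0.3511 = 18.16 × 5.292 ≈ 96.1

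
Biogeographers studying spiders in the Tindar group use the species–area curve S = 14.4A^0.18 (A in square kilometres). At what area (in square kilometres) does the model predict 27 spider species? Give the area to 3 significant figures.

27 = 14.4 × A^0.18  ⇒  A^0.18 = 27/14.4 = 1.875
ln A = ln(1.875) / 0.18 = 0.6286 / 0.18 = 3.4923
A = e^3.4923 ≈ 32.86 square kilometres

32.9 square kilometres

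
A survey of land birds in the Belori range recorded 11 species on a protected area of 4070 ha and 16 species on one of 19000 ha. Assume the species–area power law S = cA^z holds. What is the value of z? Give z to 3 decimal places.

Taking logs: ln S = ln c + z ln A, so z = (ln S₂ − ln S₁)/(ln A₂ − ln A₁).
z = ln(16/11) / ln(19000/4070) = ln(1.455) / ln(4.668) = 0.3747 / 1.5408 = 0.2432

0.243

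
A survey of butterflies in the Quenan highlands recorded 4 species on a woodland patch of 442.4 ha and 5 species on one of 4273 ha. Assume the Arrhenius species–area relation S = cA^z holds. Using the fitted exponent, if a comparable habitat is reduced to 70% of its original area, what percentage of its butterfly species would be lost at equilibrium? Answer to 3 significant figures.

3.45%

z = ln(5/4) / ln(4273/442.4) = 0.2231 / 2.2679 = 0.0984
S_new/S_old = (A_new/A_old)^z = 0.7^0.0984 = exp(0.0984 × -0.3567) = 0.9655
Fraction lost = 1 − 0.9655 = 0.03449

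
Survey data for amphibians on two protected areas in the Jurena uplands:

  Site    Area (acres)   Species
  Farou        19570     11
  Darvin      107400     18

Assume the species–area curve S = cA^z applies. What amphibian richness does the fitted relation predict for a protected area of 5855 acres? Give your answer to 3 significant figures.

7.76

z = ln(18/11) / ln(107400/19570) = 0.4925 / 1.7026 = 0.2893
c = 11 / 19570^0.2893 = 11 / 17.43 = 0.631
S₃ = 0.631 × 5855^0.2893 = 0.631 × 12.3 ≈ 7.759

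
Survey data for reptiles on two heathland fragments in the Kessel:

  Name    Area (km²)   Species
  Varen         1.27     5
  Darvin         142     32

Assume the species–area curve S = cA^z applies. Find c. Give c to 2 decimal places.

z = ln(S₂/S₁) / ln(A₂/A₁) = ln(32/5) / ln(142/1.27) = 1.8563 / 4.7168 = 0.3935
c = S₁ / A₁^z = 5 / 1.27^0.3935 = 5 / 1.099 = 4.551

4.55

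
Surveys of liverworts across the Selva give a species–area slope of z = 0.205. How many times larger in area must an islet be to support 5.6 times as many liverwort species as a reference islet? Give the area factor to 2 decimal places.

(A₂/A₁)^0.205 = 5.6, so A₂/A₁ = 5.6^(1/0.205) = 5.6^4.878
ln(A₂/A₁) = ln 5.6 / 0.205 = 1.7228 / 0.205 = 8.4037
A₂/A₁ = e^8.4037 ≈ 4464

4463.73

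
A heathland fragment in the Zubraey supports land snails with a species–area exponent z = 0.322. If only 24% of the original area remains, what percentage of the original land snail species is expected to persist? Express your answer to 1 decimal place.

S_new/S_old = (A_new/A_old)^z = 0.24^0.322
= exp(0.322 × ln 0.24) = exp(0.322 × -1.4271) = exp(-0.4595) ≈ 0.6316

63.2%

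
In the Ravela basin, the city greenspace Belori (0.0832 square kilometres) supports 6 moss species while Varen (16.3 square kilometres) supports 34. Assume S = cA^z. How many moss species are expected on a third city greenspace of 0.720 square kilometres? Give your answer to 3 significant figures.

z = ln(34/6) / ln(16.3/0.0832) = 1.7346 / 5.2777 = 0.3287
c = 6 / 0.0832^0.3287 = 6 / 0.4417 = 13.59
S₃ = 13.59 × 0.72^0.3287 = 13.59 × 0.8977 ≈ 12.19

12.2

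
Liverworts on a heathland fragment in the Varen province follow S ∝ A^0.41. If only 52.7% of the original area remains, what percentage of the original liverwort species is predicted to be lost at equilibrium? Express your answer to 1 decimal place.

23.1%

S_new/S_old = (A_new/A_old)^z = 0.527^0.41
= exp(0.41 × ln 0.527) = exp(0.41 × -0.6406) = exp(-0.2626) ≈ 0.769
Fraction lost = 1 − 0.769 = 0.231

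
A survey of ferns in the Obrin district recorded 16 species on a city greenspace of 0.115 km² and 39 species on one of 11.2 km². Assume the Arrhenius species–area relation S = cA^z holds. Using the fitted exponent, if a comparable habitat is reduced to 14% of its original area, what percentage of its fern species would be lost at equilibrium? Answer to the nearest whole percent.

z = ln(39/16) / ln(11.2/0.115) = 0.8910 / 4.5787 = 0.1946
S_new/S_old = (A_new/A_old)^z = 0.14^0.1946 = exp(0.1946 × -1.9661) = 0.6821
Fraction lost = 1 − 0.6821 = 0.3179

32%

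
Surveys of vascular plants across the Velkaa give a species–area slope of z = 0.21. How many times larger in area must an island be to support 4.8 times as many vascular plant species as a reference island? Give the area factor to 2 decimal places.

1753.90

(A₂/A₁)^0.21 = 4.8, so A₂/A₁ = 4.8^(1/0.21) = 4.8^4.762
ln(A₂/A₁) = ln 4.8 / 0.21 = 1.5686 / 0.21 = 7.4696
A₂/A₁ = e^7.4696 ≈ 1754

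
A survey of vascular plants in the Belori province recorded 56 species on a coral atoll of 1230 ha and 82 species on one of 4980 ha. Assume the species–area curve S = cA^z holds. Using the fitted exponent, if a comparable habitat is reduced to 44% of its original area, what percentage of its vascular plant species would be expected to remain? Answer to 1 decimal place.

z = ln(82/56) / ln(4980/1230) = 0.3814 / 1.3984 = 0.2727
S_new/S_old = (A_new/A_old)^z = 0.44^0.2727 = exp(0.2727 × -0.8210) = 0.7994

79.9%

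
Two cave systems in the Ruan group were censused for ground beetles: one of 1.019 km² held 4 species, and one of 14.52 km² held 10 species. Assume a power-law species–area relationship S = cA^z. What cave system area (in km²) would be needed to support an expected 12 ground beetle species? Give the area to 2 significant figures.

z = ln(10/4) / ln(14.52/1.019) = 0.9163 / 2.6567 = 0.3449
c = 4 / 1.019^0.3449 = 4 / 1.007 = 3.974
A = (12/3.974)^(1/0.3449) ⇒ ln A = ln(3.02)/0.3449 = 3.2042
A = e^3.2042 ≈ 24.63 km²

25 km²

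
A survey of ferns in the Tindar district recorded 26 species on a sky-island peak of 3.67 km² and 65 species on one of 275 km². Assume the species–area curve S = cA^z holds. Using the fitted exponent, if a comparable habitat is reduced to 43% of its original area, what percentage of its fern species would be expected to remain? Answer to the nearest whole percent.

z = ln(65/26) / ln(275/3.67) = 0.9163 / 4.3166 = 0.2123
S_new/S_old = (A_new/A_old)^z = 0.43^0.2123 = exp(0.2123 × -0.8440) = 0.836

84%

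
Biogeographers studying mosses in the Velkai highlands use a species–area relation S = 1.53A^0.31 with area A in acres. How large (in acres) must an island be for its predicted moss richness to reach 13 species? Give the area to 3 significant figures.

13 = 1.53 × A^0.31  ⇒  A^0.31 = 13/1.53 = 8.497
ln A = ln(8.497) / 0.31 = 2.1397 / 0.31 = 6.9022
A = e^6.9022 ≈ 994.5 acres

994 acres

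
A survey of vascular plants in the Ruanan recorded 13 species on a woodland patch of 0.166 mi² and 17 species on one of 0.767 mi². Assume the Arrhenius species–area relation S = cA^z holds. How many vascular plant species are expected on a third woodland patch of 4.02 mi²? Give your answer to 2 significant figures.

z = ln(17/13) / ln(0.767/0.166) = 0.2683 / 1.5305 = 0.1753
c = 13 / 0.166^0.1753 = 13 / 0.73 = 17.81
S₃ = 17.81 × 4.02^0.1753 = 17.81 × 1.276 ≈ 22.73

23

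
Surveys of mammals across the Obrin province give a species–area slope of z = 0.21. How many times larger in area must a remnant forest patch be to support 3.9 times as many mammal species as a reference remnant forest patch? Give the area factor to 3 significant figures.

653

(A₂/A₁)^0.21 = 3.9, so A₂/A₁ = 3.9^(1/0.21) = 3.9^4.762
ln(A₂/A₁) = ln 3.9 / 0.21 = 1.3610 / 0.21 = 6.4808
A₂/A₁ = e^6.4808 ≈ 652.5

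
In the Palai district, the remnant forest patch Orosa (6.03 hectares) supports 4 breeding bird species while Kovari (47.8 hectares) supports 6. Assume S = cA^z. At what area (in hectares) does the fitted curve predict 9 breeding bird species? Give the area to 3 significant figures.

379 hectares

z = ln(6/4) / ln(47.8/6.03) = 0.4055 / 2.0703 = 0.1959
c = 4 / 6.03^0.1959 = 4 / 1.422 = 2.813
A = (9/2.813)^(1/0.1959) ⇒ ln A = ln(3.199)/0.1959 = 5.9373
A = e^5.9373 ≈ 378.9 hectares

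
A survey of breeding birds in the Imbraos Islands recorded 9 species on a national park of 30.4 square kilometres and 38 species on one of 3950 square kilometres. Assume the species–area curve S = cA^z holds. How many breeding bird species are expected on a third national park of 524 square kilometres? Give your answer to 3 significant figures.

20.9

z = ln(38/9) / ln(3950/30.4) = 1.4404 / 4.8670 = 0.2959
c = 9 / 30.4^0.2959 = 9 / 2.747 = 3.276
S₃ = 3.276 × 524^0.2959 = 3.276 × 6.379 ≈ 20.9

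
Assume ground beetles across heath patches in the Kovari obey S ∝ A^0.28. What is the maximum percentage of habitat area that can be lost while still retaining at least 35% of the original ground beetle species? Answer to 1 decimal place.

97.6%

Need (A_new/A_old)^0.28 = 0.35, so A_new/A_old = 0.35^(1/0.28) = 0.35^3.571
ln(A_new/A_old) = ln 0.35 / 0.28 = -1.0498 / 0.28 = -3.7494
A_new/A_old = e^-3.7494 ≈ 0.02353
Fraction that can be lost = 1 − 0.02353 = 0.9765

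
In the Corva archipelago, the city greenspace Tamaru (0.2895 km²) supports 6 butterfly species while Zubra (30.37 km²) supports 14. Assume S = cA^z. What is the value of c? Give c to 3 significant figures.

7.52

z = ln(S₂/S₁) / ln(A₂/A₁) = ln(14/6) / ln(30.37/0.2895) = 0.8473 / 4.6531 = 0.1821
c = S₁ / A₁^z = 6 / 0.2895^0.1821 = 6 / 0.7979 = 7.519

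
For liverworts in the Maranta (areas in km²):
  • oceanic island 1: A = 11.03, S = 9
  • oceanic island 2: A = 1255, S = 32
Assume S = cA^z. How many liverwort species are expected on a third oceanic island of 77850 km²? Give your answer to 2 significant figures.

97

z = ln(32/9) / ln(1255/11.03) = 1.2685 / 4.7343 = 0.2679
c = 9 / 11.03^0.2679 = 9 / 1.903 = 4.73
S₃ = 4.73 × 77850^0.2679 = 4.73 × 20.44 ≈ 96.71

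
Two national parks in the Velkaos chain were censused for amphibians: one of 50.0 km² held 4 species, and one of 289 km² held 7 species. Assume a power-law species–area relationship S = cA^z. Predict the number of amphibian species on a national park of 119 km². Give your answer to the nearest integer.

z = ln(7/4) / ln(289/50) = 0.5596 / 1.7544 = 0.3190
c = 4 / 50^0.3190 = 4 / 3.483 = 1.148
S₃ = 1.148 × 119^0.3190 = 1.148 × 4.593 ≈ 5.274

5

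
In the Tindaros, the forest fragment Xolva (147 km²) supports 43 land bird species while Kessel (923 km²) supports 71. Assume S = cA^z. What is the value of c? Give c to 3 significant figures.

11.0

z = ln(S₂/S₁) / ln(A₂/A₁) = ln(71/43) / ln(923/147) = 0.5015 / 1.8372 = 0.2730
c = S₁ / A₁^z = 43 / 147^0.2730 = 43 / 3.905 = 11.01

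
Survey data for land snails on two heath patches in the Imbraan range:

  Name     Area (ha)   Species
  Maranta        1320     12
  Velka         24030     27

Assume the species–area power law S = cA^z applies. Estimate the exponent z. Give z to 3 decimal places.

Taking logs: ln S = ln c + z ln A, so z = (ln S₂ − ln S₁)/(ln A₂ − ln A₁).
z = ln(27/12) / ln(24030/1320) = ln(2.25) / ln(18.2) = 0.8109 / 2.9017 = 0.2795

0.279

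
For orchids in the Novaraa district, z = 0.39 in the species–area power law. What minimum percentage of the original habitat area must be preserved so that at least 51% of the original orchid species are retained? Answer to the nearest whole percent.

18%

Need (A_new/A_old)^0.39 = 0.51, so A_new/A_old = 0.51^(1/0.39) = 0.51^2.564
ln(A_new/A_old) = ln 0.51 / 0.39 = -0.6733 / 0.39 = -1.7265
A_new/A_old = e^-1.7265 ≈ 0.1779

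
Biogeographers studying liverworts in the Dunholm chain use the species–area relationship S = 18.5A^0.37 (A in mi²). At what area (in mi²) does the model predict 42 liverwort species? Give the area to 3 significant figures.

42 = 18.5 × A^0.37  ⇒  A^0.37 = 42/18.5 = 2.27
ln A = ln(2.27) / 0.37 = 0.8199 / 0.37 = 2.2159
A = e^2.2159 ≈ 9.17 mi²

9.17 mi²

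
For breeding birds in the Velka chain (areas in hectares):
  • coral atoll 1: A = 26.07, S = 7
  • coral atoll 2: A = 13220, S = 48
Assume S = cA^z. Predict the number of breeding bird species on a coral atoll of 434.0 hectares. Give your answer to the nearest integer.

17

z = ln(48/7) / ln(13220/26.07) = 1.9253 / 6.2287 = 0.3091
c = 7 / 26.07^0.3091 = 7 / 2.74 = 2.555
S₃ = 2.555 × 434^0.3091 = 2.555 × 6.535 ≈ 16.7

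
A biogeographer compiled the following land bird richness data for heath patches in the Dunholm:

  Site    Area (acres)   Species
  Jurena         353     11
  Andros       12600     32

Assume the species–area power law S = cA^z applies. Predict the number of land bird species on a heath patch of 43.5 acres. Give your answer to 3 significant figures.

5.89

z = ln(32/11) / ln(12600/353) = 1.0678 / 3.5750 = 0.2987
c = 11 / 353^0.2987 = 11 / 5.768 = 1.907
S₃ = 1.907 × 43.5^0.2987 = 1.907 × 3.086 ≈ 5.886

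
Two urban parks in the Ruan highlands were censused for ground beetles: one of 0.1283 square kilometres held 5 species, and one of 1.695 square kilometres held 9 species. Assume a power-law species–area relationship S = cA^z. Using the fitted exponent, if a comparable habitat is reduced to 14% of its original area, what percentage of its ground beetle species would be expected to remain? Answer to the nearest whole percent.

z = ln(9/5) / ln(1.695/0.1283) = 0.5878 / 2.5811 = 0.2277
S_new/S_old = (A_new/A_old)^z = 0.14^0.2277 = exp(0.2277 × -1.9661) = 0.6391

64%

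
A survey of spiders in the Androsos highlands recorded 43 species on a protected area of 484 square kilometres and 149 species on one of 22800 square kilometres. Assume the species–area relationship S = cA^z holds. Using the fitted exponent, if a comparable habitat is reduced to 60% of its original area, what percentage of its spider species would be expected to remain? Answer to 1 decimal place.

z = ln(149/43) / ln(22800/484) = 1.2427 / 3.8524 = 0.3226
S_new/S_old = (A_new/A_old)^z = 0.6^0.3226 = exp(0.3226 × -0.5108) = 0.8481

84.8%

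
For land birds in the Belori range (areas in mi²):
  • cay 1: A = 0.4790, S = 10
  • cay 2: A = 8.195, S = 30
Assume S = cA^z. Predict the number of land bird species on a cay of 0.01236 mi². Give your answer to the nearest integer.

2

z = ln(30/10) / ln(8.195/0.479) = 1.0986 / 2.8396 = 0.3869
c = 10 / 0.479^0.3869 = 10 / 0.7522 = 13.29
S₃ = 13.29 × 0.01236^0.3869 = 13.29 × 0.1827 ≈ 2.429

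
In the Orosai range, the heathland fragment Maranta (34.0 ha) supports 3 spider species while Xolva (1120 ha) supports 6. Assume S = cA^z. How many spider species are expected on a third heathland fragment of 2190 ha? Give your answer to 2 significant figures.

z = ln(6/3) / ln(1120/34) = 0.6931 / 3.4947 = 0.1983
c = 3 / 34^0.1983 = 3 / 2.013 = 1.491
S₃ = 1.491 × 2190^0.1983 = 1.491 × 4.598 ≈ 6.854

6.9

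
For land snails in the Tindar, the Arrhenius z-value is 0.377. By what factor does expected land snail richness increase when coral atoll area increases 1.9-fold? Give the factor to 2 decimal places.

1.27

S₂/S₁ = (A₂/A₁)^z = 1.9^0.377
ln(S₂/S₁) = 0.377 × ln 1.9 = 0.377 × 0.6419 = 0.2420
S₂/S₁ = e^0.2420 ≈ 1.274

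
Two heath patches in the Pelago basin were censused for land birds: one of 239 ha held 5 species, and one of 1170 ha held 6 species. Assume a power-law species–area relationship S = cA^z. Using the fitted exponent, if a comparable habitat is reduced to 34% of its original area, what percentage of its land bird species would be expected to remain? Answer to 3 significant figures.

z = ln(6/5) / ln(1170/239) = 0.1823 / 1.5883 = 0.1148
S_new/S_old = (A_new/A_old)^z = 0.34^0.1148 = exp(0.1148 × -1.0788) = 0.8835

88.4%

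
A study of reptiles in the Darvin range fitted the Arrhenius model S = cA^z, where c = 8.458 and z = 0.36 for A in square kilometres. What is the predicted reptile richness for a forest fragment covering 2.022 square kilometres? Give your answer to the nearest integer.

11 species

S = 8.458 × 2.022^0.36
ln S = ln 8.458 + 0.36 × ln 2.022 = 2.1351 + 0.36 × 0.7041 = 2.3886
S = e^2.3886 ≈ 10.9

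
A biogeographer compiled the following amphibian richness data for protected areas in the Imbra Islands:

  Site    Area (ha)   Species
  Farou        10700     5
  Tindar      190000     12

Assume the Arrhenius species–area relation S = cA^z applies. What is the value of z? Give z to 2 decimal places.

Taking logs: ln S = ln c + z ln A, so z = (ln S₂ − ln S₁)/(ln A₂ − ln A₁).
z = ln(12/5) / ln(190000/10700) = ln(2.4) / ln(17.76) = 0.8755 / 2.8768 = 0.3043

0.30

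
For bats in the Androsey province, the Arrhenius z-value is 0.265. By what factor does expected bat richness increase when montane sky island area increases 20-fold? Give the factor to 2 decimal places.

2.21

S₂/S₁ = (A₂/A₁)^z = 20^0.265
ln(S₂/S₁) = 0.265 × ln 20 = 0.265 × 2.9957 = 0.7939
S₂/S₁ = e^0.7939 ≈ 2.212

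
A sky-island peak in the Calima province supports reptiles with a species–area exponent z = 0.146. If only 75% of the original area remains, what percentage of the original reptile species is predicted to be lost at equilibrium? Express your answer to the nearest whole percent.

S_new/S_old = (A_new/A_old)^z = 0.75^0.146
= exp(0.146 × ln 0.75) = exp(0.146 × -0.2877) = exp(-0.0420) ≈ 0.9589
Fraction lost = 1 − 0.9589 = 0.04113

4%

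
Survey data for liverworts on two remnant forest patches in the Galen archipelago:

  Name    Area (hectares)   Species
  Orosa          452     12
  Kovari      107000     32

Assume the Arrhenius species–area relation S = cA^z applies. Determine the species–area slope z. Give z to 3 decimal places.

Taking logs: ln S = ln c + z ln A, so z = (ln S₂ − ln S₁)/(ln A₂ − ln A₁).
z = ln(32/12) / ln(107000/452) = ln(2.667) / ln(236.7) = 0.9808 / 5.4669 = 0.1794

0.179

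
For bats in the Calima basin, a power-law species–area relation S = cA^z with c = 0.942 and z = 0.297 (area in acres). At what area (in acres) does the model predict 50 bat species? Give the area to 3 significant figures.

642000 acres

50 = 0.942 × A^0.297  ⇒  A^0.297 = 50/0.942 = 53.08
ln A = ln(53.08) / 0.297 = 3.9718 / 0.297 = 13.3730
A = e^13.3730 ≈ 642404 acres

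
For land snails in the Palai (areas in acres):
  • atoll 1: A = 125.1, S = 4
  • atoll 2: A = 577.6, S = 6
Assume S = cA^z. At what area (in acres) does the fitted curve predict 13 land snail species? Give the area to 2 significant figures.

z = ln(6/4) / ln(577.6/125.1) = 0.4055 / 1.5298 = 0.2651
c = 4 / 125.1^0.2651 = 4 / 3.596 = 1.112
A = (13/1.112)^(1/0.2651) ⇒ ln A = ln(11.69)/0.2651 = 9.2760
A = e^9.2760 ≈ 10679 acres

11000 acres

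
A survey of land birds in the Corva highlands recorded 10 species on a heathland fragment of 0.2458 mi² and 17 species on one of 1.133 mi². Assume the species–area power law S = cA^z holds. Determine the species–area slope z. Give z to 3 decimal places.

Taking logs: ln S = ln c + z ln A, so z = (ln S₂ − ln S₁)/(ln A₂ − ln A₁).
z = ln(17/10) / ln(1.133/0.2458) = ln(1.7) / ln(4.609) = 0.5306 / 1.5281 = 0.3472

0.347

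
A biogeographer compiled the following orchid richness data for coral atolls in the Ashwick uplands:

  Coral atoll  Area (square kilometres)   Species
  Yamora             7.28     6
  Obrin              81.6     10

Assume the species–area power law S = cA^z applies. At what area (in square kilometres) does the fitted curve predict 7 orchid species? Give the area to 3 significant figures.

15.1 square kilometres

z = ln(10/6) / ln(81.6/7.28) = 0.5108 / 2.4167 = 0.2114
c = 6 / 7.28^0.2114 = 6 / 1.521 = 3.944
A = (7/3.944)^(1/0.2114) ⇒ ln A = ln(1.775)/0.2114 = 2.7144
A = e^2.7144 ≈ 15.1 square kilometres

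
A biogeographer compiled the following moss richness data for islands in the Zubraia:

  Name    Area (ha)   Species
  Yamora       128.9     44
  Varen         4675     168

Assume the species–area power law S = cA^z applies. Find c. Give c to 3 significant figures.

z = ln(S₂/S₁) / ln(A₂/A₁) = ln(168/44) / ln(4675/128.9) = 1.3398 / 3.5909 = 0.3731
c = S₁ / A₁^z = 44 / 128.9^0.3731 = 44 / 6.128 = 7.18

7.18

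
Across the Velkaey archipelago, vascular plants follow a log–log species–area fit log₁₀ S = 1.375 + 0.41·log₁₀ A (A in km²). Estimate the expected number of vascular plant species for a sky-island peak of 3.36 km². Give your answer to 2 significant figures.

S = 23.71 × 3.36^0.41
ln S = ln 23.71 + 0.41 × ln 3.36 = 3.1661 + 0.41 × 1.2119 = 3.6630
S = e^3.6630 ≈ 38.98

39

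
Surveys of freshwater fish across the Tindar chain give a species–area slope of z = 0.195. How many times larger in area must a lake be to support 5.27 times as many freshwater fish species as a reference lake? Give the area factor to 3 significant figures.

5030

(A₂/A₁)^0.195 = 5.27, so A₂/A₁ = 5.27^(1/0.195) = 5.27^5.128
ln(A₂/A₁) = ln 5.27 / 0.195 = 1.6620 / 0.195 = 8.5232
A₂/A₁ = e^8.5232 ≈ 5030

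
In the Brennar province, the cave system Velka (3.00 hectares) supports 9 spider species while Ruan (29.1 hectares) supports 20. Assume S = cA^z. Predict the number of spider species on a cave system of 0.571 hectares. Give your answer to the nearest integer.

5

z = ln(20/9) / ln(29.1/3) = 0.7985 / 2.2721 = 0.3514
c = 9 / 3^0.3514 = 9 / 1.471 = 6.117
S₃ = 6.117 × 0.571^0.3514 = 6.117 × 0.8212 ≈ 5.024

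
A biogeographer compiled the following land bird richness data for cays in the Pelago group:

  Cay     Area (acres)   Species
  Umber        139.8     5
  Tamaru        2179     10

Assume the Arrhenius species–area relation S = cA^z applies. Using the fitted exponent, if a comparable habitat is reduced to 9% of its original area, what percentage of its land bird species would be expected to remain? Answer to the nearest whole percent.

54%

z = ln(10/5) / ln(2179/139.8) = 0.6931 / 2.7464 = 0.2524
S_new/S_old = (A_new/A_old)^z = 0.09^0.2524 = exp(0.2524 × -2.4079) = 0.5446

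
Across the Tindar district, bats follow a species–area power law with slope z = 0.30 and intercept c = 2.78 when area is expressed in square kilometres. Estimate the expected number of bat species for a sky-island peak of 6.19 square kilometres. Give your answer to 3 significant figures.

S = 2.78 × 6.19^0.3 = 2.78 × 1.728 ≈ 4.803

4.80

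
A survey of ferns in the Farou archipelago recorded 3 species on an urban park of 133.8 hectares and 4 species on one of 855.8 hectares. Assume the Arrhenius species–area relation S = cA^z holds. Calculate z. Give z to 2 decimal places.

Taking logs: ln S = ln c + z ln A, so z = (ln S₂ − ln S₁)/(ln A₂ − ln A₁).
z = ln(4/3) / ln(855.8/133.8) = ln(1.333) / ln(6.396) = 0.2877 / 1.8557 = 0.1550

0.16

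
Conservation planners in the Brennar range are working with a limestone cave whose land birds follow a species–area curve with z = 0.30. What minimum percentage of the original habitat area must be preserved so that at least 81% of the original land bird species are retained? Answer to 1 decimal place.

49.5%

Need (A_new/A_old)^0.3 = 0.81, so A_new/A_old = 0.81^(1/0.3) = 0.81^3.333
ln(A_new/A_old) = ln 0.81 / 0.3 = -0.2107 / 0.3 = -0.7024
A_new/A_old = e^-0.7024 ≈ 0.4954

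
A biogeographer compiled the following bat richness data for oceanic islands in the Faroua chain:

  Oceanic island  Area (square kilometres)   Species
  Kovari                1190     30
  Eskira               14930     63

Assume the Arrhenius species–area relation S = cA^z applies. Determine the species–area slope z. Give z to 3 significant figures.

Taking logs: ln S = ln c + z ln A, so z = (ln S₂ − ln S₁)/(ln A₂ − ln A₁).
z = ln(63/30) / ln(14930/1190) = ln(2.1) / ln(12.55) = 0.7419 / 2.5294 = 0.2933

0.293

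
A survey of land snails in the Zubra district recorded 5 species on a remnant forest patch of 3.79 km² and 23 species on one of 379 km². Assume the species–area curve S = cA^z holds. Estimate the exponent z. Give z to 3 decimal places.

0.331

Taking logs: ln S = ln c + z ln A, so z = (ln S₂ − ln S₁)/(ln A₂ − ln A₁).
z = ln(23/5) / ln(379/3.79) = ln(4.6) / ln(100) = 1.5261 / 4.6052 = 0.3314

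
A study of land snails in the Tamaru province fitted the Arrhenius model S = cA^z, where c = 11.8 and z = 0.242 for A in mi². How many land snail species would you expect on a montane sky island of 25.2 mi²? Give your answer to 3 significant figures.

25.8

S = 11.8 × 25.2^0.242 = 11.8 × 2.183 ≈ 25.76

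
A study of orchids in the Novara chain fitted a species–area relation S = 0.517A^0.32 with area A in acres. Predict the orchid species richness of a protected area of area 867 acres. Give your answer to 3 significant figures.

4.50

S = 0.517 × 867^0.32
ln S = ln 0.517 + 0.32 × ln 867 = -0.6597 + 0.32 × 6.7650 = 1.5051
S = e^1.5051 ≈ 4.505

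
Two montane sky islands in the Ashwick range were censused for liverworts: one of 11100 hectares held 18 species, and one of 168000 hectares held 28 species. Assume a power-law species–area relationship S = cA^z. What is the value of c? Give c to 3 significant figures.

z = ln(S₂/S₁) / ln(A₂/A₁) = ln(28/18) / ln(168000/11100) = 0.4418 / 2.7170 = 0.1626
c = S₁ / A₁^z = 18 / 11100^0.1626 = 18 / 4.548 = 3.958

3.96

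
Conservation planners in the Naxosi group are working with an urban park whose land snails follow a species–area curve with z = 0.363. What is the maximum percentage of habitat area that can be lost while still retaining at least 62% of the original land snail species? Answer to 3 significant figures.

Need (A_new/A_old)^0.363 = 0.62, so A_new/A_old = 0.62^(1/0.363) = 0.62^2.755
ln(A_new/A_old) = ln 0.62 / 0.363 = -0.4780 / 0.363 = -1.3169
A_new/A_old = e^-1.3169 ≈ 0.268
Fraction that can be lost = 1 − 0.268 = 0.732

73.2%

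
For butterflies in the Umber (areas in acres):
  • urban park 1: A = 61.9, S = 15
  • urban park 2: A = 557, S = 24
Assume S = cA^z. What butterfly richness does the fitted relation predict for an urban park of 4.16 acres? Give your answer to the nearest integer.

z = ln(24/15) / ln(557/61.9) = 0.4700 / 2.1970 = 0.2139
c = 15 / 61.9^0.2139 = 15 / 2.417 = 6.206
S₃ = 6.206 × 4.16^0.2139 = 6.206 × 1.357 ≈ 8.419

8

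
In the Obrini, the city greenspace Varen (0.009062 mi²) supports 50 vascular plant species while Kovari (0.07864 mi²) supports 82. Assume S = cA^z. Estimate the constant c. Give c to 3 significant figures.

z = ln(S₂/S₁) / ln(A₂/A₁) = ln(82/50) / ln(0.07864/0.009062) = 0.4947 / 2.1608 = 0.2289
c = S₁ / A₁^z = 50 / 0.009062^0.2289 = 50 / 0.3407 = 146.8

147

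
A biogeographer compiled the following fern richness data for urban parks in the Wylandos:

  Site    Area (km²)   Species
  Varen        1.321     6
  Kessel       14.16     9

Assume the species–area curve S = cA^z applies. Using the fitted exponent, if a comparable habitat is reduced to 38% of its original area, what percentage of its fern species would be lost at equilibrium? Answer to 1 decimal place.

15.2%

z = ln(9/6) / ln(14.16/1.321) = 0.4055 / 2.3720 = 0.1709
S_new/S_old = (A_new/A_old)^z = 0.38^0.1709 = exp(0.1709 × -0.9676) = 0.8476
Fraction lost = 1 − 0.8476 = 0.1524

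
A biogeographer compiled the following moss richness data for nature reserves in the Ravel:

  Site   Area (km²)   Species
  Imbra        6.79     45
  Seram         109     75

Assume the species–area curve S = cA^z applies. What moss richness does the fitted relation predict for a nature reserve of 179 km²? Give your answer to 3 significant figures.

82.2

z = ln(75/45) / ln(109/6.79) = 0.5108 / 2.7759 = 0.1840
c = 45 / 6.79^0.1840 = 45 / 1.423 = 31.63
S₃ = 31.63 × 179^0.1840 = 31.63 × 2.598 ≈ 82.17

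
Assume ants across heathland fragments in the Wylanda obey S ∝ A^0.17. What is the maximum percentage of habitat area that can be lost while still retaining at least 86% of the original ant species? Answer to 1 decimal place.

Need (A_new/A_old)^0.17 = 0.86, so A_new/A_old = 0.86^(1/0.17) = 0.86^5.882
ln(A_new/A_old) = ln 0.86 / 0.17 = -0.1508 / 0.17 = -0.8872
A_new/A_old = e^-0.8872 ≈ 0.4118
Fraction that can be lost = 1 − 0.4118 = 0.5882

58.8%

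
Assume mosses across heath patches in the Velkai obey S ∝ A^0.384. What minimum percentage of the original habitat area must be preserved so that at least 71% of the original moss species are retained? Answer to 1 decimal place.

Need (A_new/A_old)^0.384 = 0.71, so A_new/A_old = 0.71^(1/0.384) = 0.71^2.604
ln(A_new/A_old) = ln 0.71 / 0.384 = -0.3425 / 0.384 = -0.8919
A_new/A_old = e^-0.8919 ≈ 0.4099

41.0%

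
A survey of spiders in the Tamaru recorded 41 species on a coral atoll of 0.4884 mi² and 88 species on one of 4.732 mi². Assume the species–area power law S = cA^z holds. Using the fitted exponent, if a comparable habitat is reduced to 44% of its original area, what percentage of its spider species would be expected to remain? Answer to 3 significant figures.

75.9%

z = ln(88/41) / ln(4.732/0.4884) = 0.7638 / 2.2710 = 0.3363
S_new/S_old = (A_new/A_old)^z = 0.44^0.3363 = exp(0.3363 × -0.8210) = 0.7587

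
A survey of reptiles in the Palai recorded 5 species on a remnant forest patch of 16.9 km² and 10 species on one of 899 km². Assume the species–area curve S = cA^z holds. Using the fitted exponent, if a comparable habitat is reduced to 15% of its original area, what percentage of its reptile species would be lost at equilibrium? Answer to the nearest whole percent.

z = ln(10/5) / ln(899/16.9) = 0.6931 / 3.9740 = 0.1744
S_new/S_old = (A_new/A_old)^z = 0.15^0.1744 = exp(0.1744 × -1.8971) = 0.7183
Fraction lost = 1 − 0.7183 = 0.2817

28%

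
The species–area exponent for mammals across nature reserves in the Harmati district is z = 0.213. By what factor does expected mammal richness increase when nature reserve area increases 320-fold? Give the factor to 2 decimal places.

S₂/S₁ = (A₂/A₁)^z = 320^0.213
ln(S₂/S₁) = 0.213 × ln 320 = 0.213 × 5.7683 = 1.2287
S₂/S₁ = e^1.2287 ≈ 3.417

3.42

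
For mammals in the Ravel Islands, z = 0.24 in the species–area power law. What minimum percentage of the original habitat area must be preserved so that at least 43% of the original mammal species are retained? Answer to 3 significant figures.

Need (A_new/A_old)^0.24 = 0.43, so A_new/A_old = 0.43^(1/0.24) = 0.43^4.167
ln(A_new/A_old) = ln 0.43 / 0.24 = -0.8440 / 0.24 = -3.5165
A_new/A_old = e^-3.5165 ≈ 0.0297

2.97%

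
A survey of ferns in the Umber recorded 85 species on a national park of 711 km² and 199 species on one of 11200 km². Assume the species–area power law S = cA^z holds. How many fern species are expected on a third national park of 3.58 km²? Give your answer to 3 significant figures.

16.6

z = ln(199/85) / ln(11200/711) = 0.8507 / 2.7570 = 0.3085
c = 85 / 711^0.3085 = 85 / 7.584 = 11.21
S₃ = 11.21 × 3.58^0.3085 = 11.21 × 1.482 ≈ 16.61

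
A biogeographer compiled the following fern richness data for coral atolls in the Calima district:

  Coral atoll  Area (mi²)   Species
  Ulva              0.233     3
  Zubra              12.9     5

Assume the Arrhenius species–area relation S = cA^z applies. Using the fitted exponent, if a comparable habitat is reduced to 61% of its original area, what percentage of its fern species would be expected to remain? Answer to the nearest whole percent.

z = ln(5/3) / ln(12.9/0.233) = 0.5108 / 4.0139 = 0.1273
S_new/S_old = (A_new/A_old)^z = 0.61^0.1273 = exp(0.1273 × -0.4943) = 0.939

94%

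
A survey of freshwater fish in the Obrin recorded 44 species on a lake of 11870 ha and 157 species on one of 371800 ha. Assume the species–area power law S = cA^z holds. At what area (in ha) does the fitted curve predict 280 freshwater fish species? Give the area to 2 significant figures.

1800000 ha

z = ln(157/44) / ln(371800/11870) = 1.2721 / 3.4443 = 0.3693
c = 44 / 11870^0.3693 = 44 / 31.97 = 1.376
A = (280/1.376)^(1/0.3693) ⇒ ln A = ln(203.5)/0.3693 = 14.3926
A = e^14.3926 ≈ 1780905 ha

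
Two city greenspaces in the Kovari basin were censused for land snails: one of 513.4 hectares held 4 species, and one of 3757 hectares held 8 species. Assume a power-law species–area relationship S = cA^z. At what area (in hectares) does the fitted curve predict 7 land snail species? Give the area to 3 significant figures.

z = ln(8/4) / ln(3757/513.4) = 0.6931 / 1.9903 = 0.3483
c = 4 / 513.4^0.3483 = 4 / 8.789 = 0.4551
A = (7/0.4551)^(1/0.3483) ⇒ ln A = ln(15.38)/0.3483 = 7.8480
A = e^7.8480 ≈ 2560 hectares

2560 hectares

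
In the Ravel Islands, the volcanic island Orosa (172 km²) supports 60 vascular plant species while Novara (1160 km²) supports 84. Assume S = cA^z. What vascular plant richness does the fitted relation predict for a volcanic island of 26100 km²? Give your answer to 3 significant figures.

z = ln(84/60) / ln(1160/172) = 0.3365 / 1.9087 = 0.1763
c = 60 / 172^0.1763 = 60 / 2.478 = 24.21
S₃ = 24.21 × 26100^0.1763 = 24.21 × 6.006 ≈ 145.4

145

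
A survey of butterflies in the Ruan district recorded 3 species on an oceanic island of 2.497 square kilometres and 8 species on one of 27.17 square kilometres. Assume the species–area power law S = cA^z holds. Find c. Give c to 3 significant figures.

z = ln(S₂/S₁) / ln(A₂/A₁) = ln(8/3) / ln(27.17/2.497) = 0.9808 / 2.3870 = 0.4109
c = S₁ / A₁^z = 3 / 2.497^0.4109 = 3 / 1.456 = 2.06

2.06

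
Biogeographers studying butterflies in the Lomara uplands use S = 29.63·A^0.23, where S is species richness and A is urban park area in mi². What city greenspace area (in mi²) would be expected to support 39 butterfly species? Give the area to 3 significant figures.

39 = 29.63 × A^0.23  ⇒  A^0.23 = 39/29.63 = 1.316
ln A = ln(1.316) / 0.23 = 0.2748 / 0.23 = 1.1947
A = e^1.1947 ≈ 3.302 mi²

3.30 mi²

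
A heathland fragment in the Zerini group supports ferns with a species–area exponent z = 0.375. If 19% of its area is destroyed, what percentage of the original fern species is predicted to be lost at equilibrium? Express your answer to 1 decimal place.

7.6%

S_new/S_old = (A_new/A_old)^z = 0.81^0.375
= exp(0.375 × ln 0.81) = exp(0.375 × -0.2107) = exp(-0.0790) ≈ 0.924
Fraction lost = 1 − 0.924 = 0.07598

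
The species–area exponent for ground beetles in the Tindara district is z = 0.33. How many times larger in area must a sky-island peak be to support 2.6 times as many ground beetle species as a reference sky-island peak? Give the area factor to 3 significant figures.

(A₂/A₁)^0.33 = 2.6, so A₂/A₁ = 2.6^(1/0.33) = 2.6^3.03
ln(A₂/A₁) = ln 2.6 / 0.33 = 0.9555 / 0.33 = 2.8955
A₂/A₁ = e^2.8955 ≈ 18.09

18.1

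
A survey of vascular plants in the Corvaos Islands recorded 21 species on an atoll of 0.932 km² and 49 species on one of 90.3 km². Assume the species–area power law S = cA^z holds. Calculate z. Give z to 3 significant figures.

Taking logs: ln S = ln c + z ln A, so z = (ln S₂ − ln S₁)/(ln A₂ − ln A₁).
z = ln(49/21) / ln(90.3/0.932) = ln(2.333) / ln(96.89) = 0.8473 / 4.5736 = 0.1853

0.185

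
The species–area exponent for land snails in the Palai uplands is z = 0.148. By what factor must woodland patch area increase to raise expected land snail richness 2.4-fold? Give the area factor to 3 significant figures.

(A₂/A₁)^0.148 = 2.4, so A₂/A₁ = 2.4^(1/0.148) = 2.4^6.757
ln(A₂/A₁) = ln 2.4 / 0.148 = 0.8755 / 0.148 = 5.9153
A₂/A₁ = e^5.9153 ≈ 370.7

371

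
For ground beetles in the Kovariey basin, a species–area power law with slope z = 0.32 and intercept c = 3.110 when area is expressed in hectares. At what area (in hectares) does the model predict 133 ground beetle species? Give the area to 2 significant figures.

133 = 3.11 × A^0.32  ⇒  A^0.32 = 133/3.11 = 42.77
ln A = ln(42.77) / 0.32 = 3.7557 / 0.32 = 11.7366
A = e^11.7366 ≈ 125072 hectares

130000 hectares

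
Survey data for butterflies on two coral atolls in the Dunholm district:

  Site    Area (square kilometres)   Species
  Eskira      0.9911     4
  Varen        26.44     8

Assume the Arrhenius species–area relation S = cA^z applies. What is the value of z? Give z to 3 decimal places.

0.211

Taking logs: ln S = ln c + z ln A, so z = (ln S₂ − ln S₁)/(ln A₂ − ln A₁).
z = ln(8/4) / ln(26.44/0.9911) = ln(2) / ln(26.68) = 0.6931 / 3.2838 = 0.2111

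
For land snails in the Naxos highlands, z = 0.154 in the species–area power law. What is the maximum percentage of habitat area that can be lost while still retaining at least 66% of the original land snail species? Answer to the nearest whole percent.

93%

Need (A_new/A_old)^0.154 = 0.66, so A_new/A_old = 0.66^(1/0.154) = 0.66^6.494
ln(A_new/A_old) = ln 0.66 / 0.154 = -0.4155 / 0.154 = -2.6982
A_new/A_old = e^-2.6982 ≈ 0.06733
Fraction that can be lost = 1 − 0.06733 = 0.9327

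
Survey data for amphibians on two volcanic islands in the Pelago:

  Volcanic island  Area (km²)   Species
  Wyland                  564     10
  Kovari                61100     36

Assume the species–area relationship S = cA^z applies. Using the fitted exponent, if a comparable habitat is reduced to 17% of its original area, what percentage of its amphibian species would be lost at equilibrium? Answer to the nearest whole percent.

z = ln(36/10) / ln(61100/564) = 1.2809 / 4.6852 = 0.2734
S_new/S_old = (A_new/A_old)^z = 0.17^0.2734 = exp(0.2734 × -1.7720) = 0.616
Fraction lost = 1 − 0.616 = 0.384

38%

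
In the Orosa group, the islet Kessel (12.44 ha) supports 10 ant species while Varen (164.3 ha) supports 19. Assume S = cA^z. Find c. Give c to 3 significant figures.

5.34

z = ln(S₂/S₁) / ln(A₂/A₁) = ln(19/10) / ln(164.3/12.44) = 0.6419 / 2.5808 = 0.2487
c = S₁ / A₁^z = 10 / 12.44^0.2487 = 10 / 1.872 = 5.342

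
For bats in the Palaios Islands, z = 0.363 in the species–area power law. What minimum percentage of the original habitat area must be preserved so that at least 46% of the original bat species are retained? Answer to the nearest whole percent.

Need (A_new/A_old)^0.363 = 0.46, so A_new/A_old = 0.46^(1/0.363) = 0.46^2.755
ln(A_new/A_old) = ln 0.46 / 0.363 = -0.7765 / 0.363 = -2.1392
A_new/A_old = e^-2.1392 ≈ 0.1177

12%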